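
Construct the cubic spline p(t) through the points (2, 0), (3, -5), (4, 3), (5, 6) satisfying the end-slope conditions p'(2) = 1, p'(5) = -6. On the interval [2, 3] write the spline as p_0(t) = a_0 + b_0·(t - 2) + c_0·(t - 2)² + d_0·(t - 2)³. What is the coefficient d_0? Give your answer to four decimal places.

10.5333

With M_i denoting the second derivative at x_i, h_i = 1, 1, 1, and Δ_i = (y_(i+1) − y_i)/h_i = -5, 8, 3:
  1·M_0 + 4·M_1 + 1·M_2 = 6(Δ_1 - Δ_0) = 78
  1·M_1 + 4·M_2 + 1·M_3 = 6(Δ_2 - Δ_1) = -30
Clamped end conditions give two more equations: 2h_0·M_0 + h_0·M_1 = 6(Δ_0 - p'(2)) = -36 and h_2·M_2 + 2h_2·M_3 = 6(p'(5) - Δ_2) = -54.
Forward elimination and back-substitution give M_0 = -496/15, M_1 = 452/15, M_2 = -142/15, M_3 = -334/15.
On [2, 3], with p_0(t) = a_0 + b_0·(t - 2) + c_0·(t - 2)² + d_0·(t - 2)³: c_0 = M_0/2 = -248/15, d_0 = (M_1 - M_0)/(6h_0) = 158/15, b_0 = Δ_0 - h_0(2M_0 + M_1)/6 = 1.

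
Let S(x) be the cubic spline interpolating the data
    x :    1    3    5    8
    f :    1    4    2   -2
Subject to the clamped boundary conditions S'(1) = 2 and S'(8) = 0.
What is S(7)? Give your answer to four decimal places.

Put M_i = S'' at the i-th knot. Here h = (2, 2, 3) and Δ = (3/2, -1, -4/3), so the interior equations h_(i-1)·M_(i-1) + 2(h_(i-1)+h_i)·M_i + h_i·M_(i+1) = 6(Δ_i − Δ_(i-1)) read
  2·M_0 + 8·M_1 + 2·M_2 = 6(Δ_1 - Δ_0) = -15
  2·M_1 + 10·M_2 + 3·M_3 = 6(Δ_2 - Δ_1) = -2
Clamped end conditions give two more equations: 2h_0·M_0 + h_0·M_1 = 6(Δ_0 - S'(1)) = -3 and h_2·M_2 + 2h_2·M_3 = 6(S'(8) - Δ_2) = 8.
Hence M_0 = 13/74, M_1 = -137/74, M_2 = -10/37, M_3 = 163/111.
On [5, 8], S(x) = 2 - 133/74·(x - 5) - 5/37·(x - 5)² + 193/1998·(x - 5)³.
With (x - 5) = 2: S(7) = -1361/999.

-1.3624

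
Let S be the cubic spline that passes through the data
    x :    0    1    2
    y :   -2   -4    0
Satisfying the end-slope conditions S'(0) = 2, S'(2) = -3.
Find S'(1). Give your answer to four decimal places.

Write m_i for S''(x_i). With h_i = 1, 1 and divided differences Δ_i = -2, 4, the continuity of S' gives the tridiagonal system
  1·m_0 + 4·m_1 + 1·m_2 = 6(Δ_1 - Δ_0) = 36
Clamped end conditions give two more equations: 2h_0·m_0 + h_0·m_1 = 6(Δ_0 - S'(0)) = -24 and h_1·m_1 + 2h_1·m_2 = 6(S'(2) - Δ_1) = -42.
Solving: m_0 = -47/2, m_1 = 23, m_2 = -65/2.
On [1, 2], S'(x) = b_1 + 2c_1·(x - 1) + 3d_1·(x - 1)² with b_1 = Δ_1 - h_1(2m_1 + m_2)/6 = 7/4, c_1 = m_1/2 = 23/2, d_1 = (m_2 - m_1)/(6h_1) = -37/4. So S'(1) = 7/4.

1.7500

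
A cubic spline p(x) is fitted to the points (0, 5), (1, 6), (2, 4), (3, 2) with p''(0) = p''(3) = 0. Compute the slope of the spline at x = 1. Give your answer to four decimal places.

-0.6000

Write m_i for p''(x_i). With h_i = 1, 1, 1 and divided differences Δ_i = 1, -2, -2, the continuity of p' gives the tridiagonal system
  1·m_0 + 4·m_1 + 1·m_2 = 6(Δ_1 - Δ_0) = -18
  1·m_1 + 4·m_2 + 1·m_3 = 6(Δ_2 - Δ_1) = 0
Natural end conditions: m_0 = m_3 = 0.
Solving the tridiagonal system: m_0 = 0, m_1 = -24/5, m_2 = 6/5, m_3 = 0.
On [1, 2], p'(x) = b_1 + 2c_1·(x - 1) + 3d_1·(x - 1)² with b_1 = Δ_1 - h_1(2m_1 + m_2)/6 = -3/5, c_1 = m_1/2 = -12/5, d_1 = (m_2 - m_1)/(6h_1) = 1. So p'(1) = -3/5.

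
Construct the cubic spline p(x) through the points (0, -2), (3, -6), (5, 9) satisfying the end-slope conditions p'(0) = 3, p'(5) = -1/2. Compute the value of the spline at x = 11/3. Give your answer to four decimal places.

Put M_i = p'' at the i-th knot. Here h = (3, 2) and Δ = (-4/3, 15/2), so the interior equations h_(i-1)·M_(i-1) + 2(h_(i-1)+h_i)·M_i + h_i·M_(i+1) = 6(Δ_i − Δ_(i-1)) read
  3·M_0 + 10·M_1 + 2·M_2 = 6(Δ_1 - Δ_0) = 53
Clamped end conditions give two more equations: 2h_0·M_0 + h_0·M_1 = 6(Δ_0 - p'(0)) = -26 and h_1·M_1 + 2h_1·M_2 = 6(p'(5) - Δ_1) = -48.
Forward elimination and back-substitution give M_0 = -31/3, M_1 = 12, M_2 = -18.
On [3, 5], p(x) = -6 + 11/2·(x - 3) + 6·(x - 3)² - 5/2·(x - 3)³.
With (x - 3) = 2/3: p(11/3) = -11/27.

-0.4074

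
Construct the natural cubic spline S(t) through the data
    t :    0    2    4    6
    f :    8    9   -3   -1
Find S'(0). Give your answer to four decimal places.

2.7000

Let σ_i = S''(x_i). Step sizes h_i = 2, 2, 2; slopes of the chords Δ_i = (y_(i+1) - y_i)/h_i = 1/2, -6, 1.
  2·σ_0 + 8·σ_1 + 2·σ_2 = 6(Δ_1 - Δ_0) = -39
  2·σ_1 + 8·σ_2 + 2·σ_3 = 6(Δ_2 - Δ_1) = 42
Natural end conditions: σ_0 = σ_3 = 0.
Forward elimination and back-substitution give σ_0 = 0, σ_1 = -33/5, σ_2 = 69/10, σ_3 = 0.
On [0, 2], S'(t) = b_0 + 2c_0·t + 3d_0·t² with b_0 = Δ_0 - h_0(2σ_0 + σ_1)/6 = 27/10, c_0 = σ_0/2 = 0, d_0 = (σ_1 - σ_0)/(6h_0) = -11/20. So S'(0) = 27/10.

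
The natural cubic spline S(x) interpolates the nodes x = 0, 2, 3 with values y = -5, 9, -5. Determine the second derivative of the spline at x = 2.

-21

Write M_i for S''(x_i). With h_i = 2, 1 and divided differences Δ_i = 7, -14, the continuity of S' gives the tridiagonal system
  2·M_0 + 6·M_1 + 1·M_2 = 6(Δ_1 - Δ_0) = -126
Natural end conditions: M_0 = M_2 = 0.
Hence M_0 = 0, M_1 = -21, M_2 = 0.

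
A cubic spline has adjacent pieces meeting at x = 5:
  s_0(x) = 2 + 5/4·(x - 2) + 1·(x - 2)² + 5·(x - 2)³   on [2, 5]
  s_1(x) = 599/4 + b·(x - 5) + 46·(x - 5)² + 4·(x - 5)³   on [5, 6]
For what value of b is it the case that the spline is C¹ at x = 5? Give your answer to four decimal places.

s_0'(x) = 5/4 + 2·(x - 2) + 15·(x - 2)², so s_0'(5) = 569/4. On the right, s_1'(5) = b, so b = 569/4.

142.2500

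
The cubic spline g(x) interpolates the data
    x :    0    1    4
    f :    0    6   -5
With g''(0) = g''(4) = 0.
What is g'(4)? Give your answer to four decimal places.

-7.2917

Write M_i for g''(x_i). With h_i = 1, 3 and divided differences Δ_i = 6, -11/3, the continuity of g' gives the tridiagonal system
  1·M_0 + 8·M_1 + 3·M_2 = 6(Δ_1 - Δ_0) = -58
Natural end conditions: M_0 = M_2 = 0.
Forward elimination and back-substitution give M_0 = 0, M_1 = -29/4, M_2 = 0.
On [1, 4], g'(x) = b_1 + 2c_1·(x - 1) + 3d_1·(x - 1)² with b_1 = Δ_1 - h_1(2M_1 + M_2)/6 = 43/12, c_1 = M_1/2 = -29/8, d_1 = (M_2 - M_1)/(6h_1) = 29/72. So g'(4) = -175/24.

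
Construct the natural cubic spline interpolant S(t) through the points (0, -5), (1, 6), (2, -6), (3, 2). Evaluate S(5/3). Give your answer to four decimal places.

Let σ_i = S''(x_i). Step sizes h_i = 1, 1, 1; slopes of the chords Δ_i = (y_(i+1) - y_i)/h_i = 11, -12, 8.
  1·σ_0 + 4·σ_1 + 1·σ_2 = 6(Δ_1 - Δ_0) = -138
  1·σ_1 + 4·σ_2 + 1·σ_3 = 6(Δ_2 - Δ_1) = 120
Natural end conditions: σ_0 = σ_3 = 0.
Hence σ_0 = 0, σ_1 = -224/5, σ_2 = 206/5, σ_3 = 0.
On [1, 2], S(t) = 6 - 59/15·(t - 1) - 112/5·(t - 1)² + 43/3·(t - 1)³.
With (t - 1) = 2/3: S(5/3) = -944/405.

-2.3309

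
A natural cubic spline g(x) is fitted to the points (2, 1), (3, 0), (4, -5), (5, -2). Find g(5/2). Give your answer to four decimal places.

1.1000

Write σ_i for g''(x_i). With h_i = 1, 1, 1 and divided differences Δ_i = -1, -5, 3, the continuity of g' gives the tridiagonal system
  1·σ_0 + 4·σ_1 + 1·σ_2 = 6(Δ_1 - Δ_0) = -24
  1·σ_1 + 4·σ_2 + 1·σ_3 = 6(Δ_2 - Δ_1) = 48
Natural end conditions: σ_0 = σ_3 = 0.
Solving the tridiagonal system: σ_0 = 0, σ_1 = -48/5, σ_2 = 72/5, σ_3 = 0.
On [2, 3], g(x) = 1 + 3/5·(x - 2) + 0·(x - 2)² - 8/5·(x - 2)³.
With (x - 2) = 1/2: g(5/2) = 11/10.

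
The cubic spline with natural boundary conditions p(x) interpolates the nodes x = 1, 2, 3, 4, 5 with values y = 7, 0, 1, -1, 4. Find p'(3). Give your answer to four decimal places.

Put σ_i = p'' at the i-th knot. Here h = (1, 1, 1, 1) and Δ = (-7, 1, -2, 5), so the interior equations h_(i-1)·σ_(i-1) + 2(h_(i-1)+h_i)·σ_i + h_i·σ_(i+1) = 6(Δ_i − Δ_(i-1)) read
  1·σ_0 + 4·σ_1 + 1·σ_2 = 6(Δ_1 - Δ_0) = 48
  1·σ_1 + 4·σ_2 + 1·σ_3 = 6(Δ_2 - Δ_1) = -18
  1·σ_2 + 4·σ_3 + 1·σ_4 = 6(Δ_3 - Δ_2) = 42
Natural end conditions: σ_0 = σ_4 = 0.
Hence σ_0 = 0, σ_1 = 417/28, σ_2 = -81/7, σ_3 = 375/28, σ_4 = 0.
On [3, 4], p'(x) = b_2 + 2c_2·(x - 3) + 3d_2·(x - 3)² with b_2 = Δ_2 - h_2(2σ_2 + σ_3)/6 = -3/8, c_2 = σ_2/2 = -81/14, d_2 = (σ_3 - σ_2)/(6h_2) = 233/56. So p'(3) = -3/8.

-0.3750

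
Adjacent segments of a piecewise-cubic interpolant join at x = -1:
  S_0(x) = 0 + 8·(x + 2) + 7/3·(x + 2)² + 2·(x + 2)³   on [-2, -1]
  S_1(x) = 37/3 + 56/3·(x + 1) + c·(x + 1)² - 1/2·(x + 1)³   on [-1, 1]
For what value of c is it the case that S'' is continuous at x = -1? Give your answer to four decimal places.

8.3333

S_0''(x) = 14/3 + 12·(x + 2), so S_0''(-1) = 50/3. On the right, S_1''(-1) = 2c, so c = 25/3.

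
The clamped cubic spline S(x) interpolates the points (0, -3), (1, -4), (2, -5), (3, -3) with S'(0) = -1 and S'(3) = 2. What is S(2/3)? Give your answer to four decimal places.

Put m_i = S'' at the i-th knot. Here h = (1, 1, 1) and Δ = (-1, -1, 2), so the interior equations h_(i-1)·m_(i-1) + 2(h_(i-1)+h_i)·m_i + h_i·m_(i+1) = 6(Δ_i − Δ_(i-1)) read
  1·m_0 + 4·m_1 + 1·m_2 = 6(Δ_1 - Δ_0) = 0
  1·m_1 + 4·m_2 + 1·m_3 = 6(Δ_2 - Δ_1) = 18
Clamped end conditions give two more equations: 2h_0·m_0 + h_0·m_1 = 6(Δ_0 - S'(0)) = 0 and h_2·m_2 + 2h_2·m_3 = 6(S'(3) - Δ_2) = 0.
Solving the tridiagonal system: m_0 = 4/5, m_1 = -8/5, m_2 = 28/5, m_3 = -14/5.
On [0, 1], S(x) = -3 - 1·x + 2/5·x² - 2/5·x³.
With x = 2/3: S(2/3) = -487/135.

-3.6074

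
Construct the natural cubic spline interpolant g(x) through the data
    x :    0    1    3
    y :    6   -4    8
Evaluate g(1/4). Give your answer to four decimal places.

2.8750

Write m_i for g''(x_i). With h_i = 1, 2 and divided differences Δ_i = -10, 6, the continuity of g' gives the tridiagonal system
  1·m_0 + 6·m_1 + 2·m_2 = 6(Δ_1 - Δ_0) = 96
Natural end conditions: m_0 = m_2 = 0.
Solving the tridiagonal system: m_0 = 0, m_1 = 16, m_2 = 0.
On [0, 1], g(x) = 6 - 38/3·x + 0·x² + 8/3·x³.
With x = 1/4: g(1/4) = 23/8.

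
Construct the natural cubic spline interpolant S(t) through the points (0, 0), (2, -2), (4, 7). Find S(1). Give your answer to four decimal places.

Put m_i = S'' at the i-th knot. Here h = (2, 2) and Δ = (-1, 9/2), so the interior equations h_(i-1)·m_(i-1) + 2(h_(i-1)+h_i)·m_i + h_i·m_(i+1) = 6(Δ_i − Δ_(i-1)) read
  2·m_0 + 8·m_1 + 2·m_2 = 6(Δ_1 - Δ_0) = 33
Natural end conditions: m_0 = m_2 = 0.
Solving the tridiagonal system: m_0 = 0, m_1 = 33/8, m_2 = 0.
On [0, 2], S(t) = 0 - 19/8·t + 0·t² + 11/32·t³.
With t = 1: S(1) = -65/32.

-2.0313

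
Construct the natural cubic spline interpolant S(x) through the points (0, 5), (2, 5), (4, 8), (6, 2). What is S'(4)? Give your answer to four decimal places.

Write σ_i for S''(x_i). With h_i = 2, 2, 2 and divided differences Δ_i = 0, 3/2, -3, the continuity of S' gives the tridiagonal system
  2·σ_0 + 8·σ_1 + 2·σ_2 = 6(Δ_1 - Δ_0) = 9
  2·σ_1 + 8·σ_2 + 2·σ_3 = 6(Δ_2 - Δ_1) = -27
Natural end conditions: σ_0 = σ_3 = 0.
Solving: σ_0 = 0, σ_1 = 21/10, σ_2 = -39/10, σ_3 = 0.
On [4, 6], S'(x) = b_2 + 2c_2·(x - 4) + 3d_2·(x - 4)² with b_2 = Δ_2 - h_2(2σ_2 + σ_3)/6 = -2/5, c_2 = σ_2/2 = -39/20, d_2 = (σ_3 - σ_2)/(6h_2) = 13/40. So S'(4) = -2/5.

-0.4000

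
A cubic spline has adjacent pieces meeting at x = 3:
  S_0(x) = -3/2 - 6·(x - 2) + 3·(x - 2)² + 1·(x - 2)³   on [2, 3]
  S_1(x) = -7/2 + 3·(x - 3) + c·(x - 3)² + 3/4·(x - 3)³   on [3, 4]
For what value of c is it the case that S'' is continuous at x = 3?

S_0''(x) = 6 + 6·(x - 2), so S_0''(3) = 12. On the right, S_1''(3) = 2c, so c = 6.

6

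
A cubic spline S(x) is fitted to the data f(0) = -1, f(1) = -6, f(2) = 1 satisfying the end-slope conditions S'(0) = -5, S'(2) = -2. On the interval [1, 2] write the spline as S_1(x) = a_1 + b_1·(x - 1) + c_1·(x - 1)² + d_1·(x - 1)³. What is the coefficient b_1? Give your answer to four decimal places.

Write M_i for S''(x_i). With h_i = 1, 1 and divided differences Δ_i = -5, 7, the continuity of S' gives the tridiagonal system
  1·M_0 + 4·M_1 + 1·M_2 = 6(Δ_1 - Δ_0) = 72
Clamped end conditions give two more equations: 2h_0·M_0 + h_0·M_1 = 6(Δ_0 - S'(0)) = 0 and h_1·M_1 + 2h_1·M_2 = 6(S'(2) - Δ_1) = -54.
Solving: M_0 = -33/2, M_1 = 33, M_2 = -87/2.
On [1, 2], with S_1(x) = a_1 + b_1·(x - 1) + c_1·(x - 1)² + d_1·(x - 1)³: c_1 = M_1/2 = 33/2, d_1 = (M_2 - M_1)/(6h_1) = -51/4, b_1 = Δ_1 - h_1(2M_1 + M_2)/6 = 13/4.

3.2500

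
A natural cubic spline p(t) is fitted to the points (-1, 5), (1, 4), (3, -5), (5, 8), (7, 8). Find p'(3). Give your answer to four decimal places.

1.3125

Put M_i = p'' at the i-th knot. Here h = (2, 2, 2, 2) and Δ = (-1/2, -9/2, 13/2, 0), so the interior equations h_(i-1)·M_(i-1) + 2(h_(i-1)+h_i)·M_i + h_i·M_(i+1) = 6(Δ_i − Δ_(i-1)) read
  2·M_0 + 8·M_1 + 2·M_2 = 6(Δ_1 - Δ_0) = -24
  2·M_1 + 8·M_2 + 2·M_3 = 6(Δ_2 - Δ_1) = 66
  2·M_2 + 8·M_3 + 2·M_4 = 6(Δ_3 - Δ_2) = -39
Natural end conditions: M_0 = M_4 = 0.
Solving: M_0 = 0, M_1 = -663/112, M_2 = 327/28, M_3 = -873/112, M_4 = 0.
On [3, 5], p'(t) = b_2 + 2c_2·(t - 3) + 3d_2·(t - 3)² with b_2 = Δ_2 - h_2(2M_2 + M_3)/6 = 21/16, c_2 = M_2/2 = 327/56, d_2 = (M_3 - M_2)/(6h_2) = -727/448. So p'(3) = 21/16.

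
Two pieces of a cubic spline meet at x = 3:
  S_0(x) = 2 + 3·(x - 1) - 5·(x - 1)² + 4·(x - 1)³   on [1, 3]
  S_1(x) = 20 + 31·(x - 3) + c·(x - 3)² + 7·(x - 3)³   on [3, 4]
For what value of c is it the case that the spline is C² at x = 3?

19

S_0''(x) = -10 + 24·(x - 1), so S_0''(3) = 38. On the right, S_1''(3) = 2c, so c = 19.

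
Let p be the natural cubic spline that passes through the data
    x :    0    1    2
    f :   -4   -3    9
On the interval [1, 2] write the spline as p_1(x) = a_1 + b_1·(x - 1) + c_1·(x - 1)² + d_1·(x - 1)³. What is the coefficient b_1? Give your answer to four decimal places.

Write M_i for p''(x_i). With h_i = 1, 1 and divided differences Δ_i = 1, 12, the continuity of p' gives the tridiagonal system
  1·M_0 + 4·M_1 + 1·M_2 = 6(Δ_1 - Δ_0) = 66
Natural end conditions: M_0 = M_2 = 0.
Forward elimination and back-substitution give M_0 = 0, M_1 = 33/2, M_2 = 0.
On [1, 2], with p_1(x) = a_1 + b_1·(x - 1) + c_1·(x - 1)² + d_1·(x - 1)³: c_1 = M_1/2 = 33/4, d_1 = (M_2 - M_1)/(6h_1) = -11/4, b_1 = Δ_1 - h_1(2M_1 + M_2)/6 = 13/2.

6.5000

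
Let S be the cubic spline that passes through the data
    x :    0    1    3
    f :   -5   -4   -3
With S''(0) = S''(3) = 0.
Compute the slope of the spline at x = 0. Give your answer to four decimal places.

Write M_i for S''(x_i). With h_i = 1, 2 and divided differences Δ_i = 1, 1/2, the continuity of S' gives the tridiagonal system
  1·M_0 + 6·M_1 + 2·M_2 = 6(Δ_1 - Δ_0) = -3
Natural end conditions: M_0 = M_2 = 0.
Solving: M_0 = 0, M_1 = -1/2, M_2 = 0.
On [0, 1], S'(x) = b_0 + 2c_0·x + 3d_0·x² with b_0 = Δ_0 - h_0(2M_0 + M_1)/6 = 13/12, c_0 = M_0/2 = 0, d_0 = (M_1 - M_0)/(6h_0) = -1/12. So S'(0) = 13/12.

1.0833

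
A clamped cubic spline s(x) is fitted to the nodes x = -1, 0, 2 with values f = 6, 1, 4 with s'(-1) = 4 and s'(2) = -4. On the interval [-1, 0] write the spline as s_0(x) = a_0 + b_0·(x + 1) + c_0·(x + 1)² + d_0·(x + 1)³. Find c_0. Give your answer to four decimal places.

-18.0833

Let m_i = s''(x_i). Step sizes h_i = 1, 2; slopes of the chords Δ_i = (y_(i+1) - y_i)/h_i = -5, 3/2.
  1·m_0 + 6·m_1 + 2·m_2 = 6(Δ_1 - Δ_0) = 39
Clamped end conditions give two more equations: 2h_0·m_0 + h_0·m_1 = 6(Δ_0 - s'(-1)) = -54 and h_1·m_1 + 2h_1·m_2 = 6(s'(2) - Δ_1) = -33.
Solving the tridiagonal system: m_0 = -217/6, m_1 = 55/3, m_2 = -209/12.
On [-1, 0], with s_0(x) = a_0 + b_0·(x + 1) + c_0·(x + 1)² + d_0·(x + 1)³: c_0 = m_0/2 = -217/12, d_0 = (m_1 - m_0)/(6h_0) = 109/12, b_0 = Δ_0 - h_0(2m_0 + m_1)/6 = 4.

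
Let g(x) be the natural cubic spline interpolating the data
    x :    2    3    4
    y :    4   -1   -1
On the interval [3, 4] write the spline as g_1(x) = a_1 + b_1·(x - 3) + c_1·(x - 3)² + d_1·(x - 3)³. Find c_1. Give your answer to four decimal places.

With M_i denoting the second derivative at x_i, h_i = 1, 1, and Δ_i = (y_(i+1) − y_i)/h_i = -5, 0:
  1·M_0 + 4·M_1 + 1·M_2 = 6(Δ_1 - Δ_0) = 30
Natural end conditions: M_0 = M_2 = 0.
Solving the tridiagonal system: M_0 = 0, M_1 = 15/2, M_2 = 0.
On [3, 4], with g_1(x) = a_1 + b_1·(x - 3) + c_1·(x - 3)² + d_1·(x - 3)³: c_1 = M_1/2 = 15/4, d_1 = (M_2 - M_1)/(6h_1) = -5/4, b_1 = Δ_1 - h_1(2M_1 + M_2)/6 = -5/2.

3.7500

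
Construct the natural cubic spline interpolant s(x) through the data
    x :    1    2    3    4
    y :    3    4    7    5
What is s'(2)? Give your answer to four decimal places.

Put m_i = s'' at the i-th knot. Here h = (1, 1, 1) and Δ = (1, 3, -2), so the interior equations h_(i-1)·m_(i-1) + 2(h_(i-1)+h_i)·m_i + h_i·m_(i+1) = 6(Δ_i − Δ_(i-1)) read
  1·m_0 + 4·m_1 + 1·m_2 = 6(Δ_1 - Δ_0) = 12
  1·m_1 + 4·m_2 + 1·m_3 = 6(Δ_2 - Δ_1) = -30
Natural end conditions: m_0 = m_3 = 0.
Solving: m_0 = 0, m_1 = 26/5, m_2 = -44/5, m_3 = 0.
On [2, 3], s'(x) = b_1 + 2c_1·(x - 2) + 3d_1·(x - 2)² with b_1 = Δ_1 - h_1(2m_1 + m_2)/6 = 41/15, c_1 = m_1/2 = 13/5, d_1 = (m_2 - m_1)/(6h_1) = -7/3. So s'(2) = 41/15.

2.7333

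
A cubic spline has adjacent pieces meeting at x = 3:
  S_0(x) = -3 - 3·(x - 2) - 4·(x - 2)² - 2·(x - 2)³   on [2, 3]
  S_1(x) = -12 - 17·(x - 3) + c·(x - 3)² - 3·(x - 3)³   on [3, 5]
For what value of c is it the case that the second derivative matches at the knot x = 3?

S_0''(x) = -8 - 12·(x - 2), so S_0''(3) = -20. On the right, S_1''(3) = 2c, so c = -10.

-10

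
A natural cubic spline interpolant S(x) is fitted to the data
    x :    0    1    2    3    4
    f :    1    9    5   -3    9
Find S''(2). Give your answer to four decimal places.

Write σ_i for S''(x_i). With h_i = 1, 1, 1, 1 and divided differences Δ_i = 8, -4, -8, 12, the continuity of S' gives the tridiagonal system
  1·σ_0 + 4·σ_1 + 1·σ_2 = 6(Δ_1 - Δ_0) = -72
  1·σ_1 + 4·σ_2 + 1·σ_3 = 6(Δ_2 - Δ_1) = -24
  1·σ_2 + 4·σ_3 + 1·σ_4 = 6(Δ_3 - Δ_2) = 120
Natural end conditions: σ_0 = σ_4 = 0.
Hence σ_0 = 0, σ_1 = -108/7, σ_2 = -72/7, σ_3 = 228/7, σ_4 = 0.

-10.2857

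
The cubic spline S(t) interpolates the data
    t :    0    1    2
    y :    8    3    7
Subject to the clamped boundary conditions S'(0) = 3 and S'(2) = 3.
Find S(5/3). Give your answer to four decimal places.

5.3519

Put σ_i = S'' at the i-th knot. Here h = (1, 1) and Δ = (-5, 4), so the interior equations h_(i-1)·σ_(i-1) + 2(h_(i-1)+h_i)·σ_i + h_i·σ_(i+1) = 6(Δ_i − Δ_(i-1)) read
  1·σ_0 + 4·σ_1 + 1·σ_2 = 6(Δ_1 - Δ_0) = 54
Clamped end conditions give two more equations: 2h_0·σ_0 + h_0·σ_1 = 6(Δ_0 - S'(0)) = -48 and h_1·σ_1 + 2h_1·σ_2 = 6(S'(2) - Δ_1) = -6.
Forward elimination and back-substitution give σ_0 = -75/2, σ_1 = 27, σ_2 = -33/2.
On [1, 2], S(t) = 3 - 9/4·(t - 1) + 27/2·(t - 1)² - 29/4·(t - 1)³.
With (t - 1) = 2/3: S(5/3) = 289/54.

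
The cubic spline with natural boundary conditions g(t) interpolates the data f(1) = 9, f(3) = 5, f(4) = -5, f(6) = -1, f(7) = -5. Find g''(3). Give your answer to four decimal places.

With M_i denoting the second derivative at x_i, h_i = 2, 1, 2, 1, and Δ_i = (y_(i+1) − y_i)/h_i = -2, -10, 2, -4:
  2·M_0 + 6·M_1 + 1·M_2 = 6(Δ_1 - Δ_0) = -48
  1·M_1 + 6·M_2 + 2·M_3 = 6(Δ_2 - Δ_1) = 72
  2·M_2 + 6·M_3 + 1·M_4 = 6(Δ_3 - Δ_2) = -36
Natural end conditions: M_0 = M_4 = 0.
Solving: M_0 = 0, M_1 = -340/31, M_2 = 552/31, M_3 = -370/31, M_4 = 0.

-10.9677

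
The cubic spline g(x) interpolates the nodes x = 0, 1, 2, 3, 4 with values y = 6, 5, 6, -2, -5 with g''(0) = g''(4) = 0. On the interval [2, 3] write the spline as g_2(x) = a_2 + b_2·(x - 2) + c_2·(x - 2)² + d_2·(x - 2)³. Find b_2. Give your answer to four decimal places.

-3.8750

With M_i denoting the second derivative at x_i, h_i = 1, 1, 1, 1, and Δ_i = (y_(i+1) − y_i)/h_i = -1, 1, -8, -3:
  1·M_0 + 4·M_1 + 1·M_2 = 6(Δ_1 - Δ_0) = 12
  1·M_1 + 4·M_2 + 1·M_3 = 6(Δ_2 - Δ_1) = -54
  1·M_2 + 4·M_3 + 1·M_4 = 6(Δ_3 - Δ_2) = 30
Natural end conditions: M_0 = M_4 = 0.
Forward elimination and back-substitution give M_0 = 0, M_1 = 213/28, M_2 = -129/7, M_3 = 339/28, M_4 = 0.
On [2, 3], with g_2(x) = a_2 + b_2·(x - 2) + c_2·(x - 2)² + d_2·(x - 2)³: c_2 = M_2/2 = -129/14, d_2 = (M_3 - M_2)/(6h_2) = 285/56, b_2 = Δ_2 - h_2(2M_2 + M_3)/6 = -31/8.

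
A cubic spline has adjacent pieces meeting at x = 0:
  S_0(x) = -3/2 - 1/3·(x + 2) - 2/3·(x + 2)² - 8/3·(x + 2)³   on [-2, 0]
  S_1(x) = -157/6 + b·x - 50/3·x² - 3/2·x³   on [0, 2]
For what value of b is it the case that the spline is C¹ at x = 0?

S_0'(x) = -1/3 - 4/3·(x + 2) - 8·(x + 2)², so S_0'(0) = -35. On the right, S_1'(0) = b, so b = -35.

-35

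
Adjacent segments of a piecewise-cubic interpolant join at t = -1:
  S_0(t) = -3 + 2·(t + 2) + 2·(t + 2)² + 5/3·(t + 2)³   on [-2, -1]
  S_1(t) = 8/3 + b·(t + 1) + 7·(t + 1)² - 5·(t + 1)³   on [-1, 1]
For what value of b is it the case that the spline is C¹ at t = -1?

11

S_0'(t) = 2 + 4·(t + 2) + 5·(t + 2)², so S_0'(-1) = 11. On the right, S_1'(-1) = b, so b = 11.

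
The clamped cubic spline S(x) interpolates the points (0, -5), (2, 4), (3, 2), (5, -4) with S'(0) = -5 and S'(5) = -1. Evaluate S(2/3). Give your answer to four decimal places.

Write M_i for S''(x_i). With h_i = 2, 1, 2 and divided differences Δ_i = 9/2, -2, -3, the continuity of S' gives the tridiagonal system
  2·M_0 + 6·M_1 + 1·M_2 = 6(Δ_1 - Δ_0) = -39
  1·M_1 + 6·M_2 + 2·M_3 = 6(Δ_2 - Δ_1) = -6
Clamped end conditions give two more equations: 2h_0·M_0 + h_0·M_1 = 6(Δ_0 - S'(0)) = 57 and h_2·M_2 + 2h_2·M_3 = 6(S'(5) - Δ_2) = 12.
Forward elimination and back-substitution give M_0 = 673/32, M_1 = -217/16, M_2 = 5/16, M_3 = 91/32.
On [0, 2], S(x) = -5 - 5·x + 673/64·x² - 369/128·x³.
With x = 2/3: S(2/3) = -325/72.

-4.5139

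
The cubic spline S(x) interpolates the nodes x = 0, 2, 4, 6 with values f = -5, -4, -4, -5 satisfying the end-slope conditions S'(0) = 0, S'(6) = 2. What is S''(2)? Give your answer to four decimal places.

-0.2333

Let M_i = S''(x_i). Step sizes h_i = 2, 2, 2; slopes of the chords Δ_i = (y_(i+1) - y_i)/h_i = 1/2, 0, -1/2.
  2·M_0 + 8·M_1 + 2·M_2 = 6(Δ_1 - Δ_0) = -3
  2·M_1 + 8·M_2 + 2·M_3 = 6(Δ_2 - Δ_1) = -3
Clamped end conditions give two more equations: 2h_0·M_0 + h_0·M_1 = 6(Δ_0 - S'(0)) = 3 and h_2·M_2 + 2h_2·M_3 = 6(S'(6) - Δ_2) = 15.
Solving: M_0 = 13/15, M_1 = -7/30, M_2 = -43/30, M_3 = 67/15.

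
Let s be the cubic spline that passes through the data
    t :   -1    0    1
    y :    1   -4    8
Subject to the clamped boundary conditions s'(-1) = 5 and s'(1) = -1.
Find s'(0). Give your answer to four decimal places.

4.2500

Write M_i for s''(x_i). With h_i = 1, 1 and divided differences Δ_i = -5, 12, the continuity of s' gives the tridiagonal system
  1·M_0 + 4·M_1 + 1·M_2 = 6(Δ_1 - Δ_0) = 102
Clamped end conditions give two more equations: 2h_0·M_0 + h_0·M_1 = 6(Δ_0 - s'(-1)) = -60 and h_1·M_1 + 2h_1·M_2 = 6(s'(1) - Δ_1) = -78.
Solving: M_0 = -117/2, M_1 = 57, M_2 = -135/2.
On [0, 1], s'(t) = b_1 + 2c_1·t + 3d_1·t² with b_1 = Δ_1 - h_1(2M_1 + M_2)/6 = 17/4, c_1 = M_1/2 = 57/2, d_1 = (M_2 - M_1)/(6h_1) = -83/4. So s'(0) = 17/4.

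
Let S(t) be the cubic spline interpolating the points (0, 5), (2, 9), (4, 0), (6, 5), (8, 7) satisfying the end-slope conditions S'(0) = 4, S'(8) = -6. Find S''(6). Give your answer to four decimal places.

Write M_i for S''(x_i). With h_i = 2, 2, 2, 2 and divided differences Δ_i = 2, -9/2, 5/2, 1, the continuity of S' gives the tridiagonal system
  2·M_0 + 8·M_1 + 2·M_2 = 6(Δ_1 - Δ_0) = -39
  2·M_1 + 8·M_2 + 2·M_3 = 6(Δ_2 - Δ_1) = 42
  2·M_2 + 8·M_3 + 2·M_4 = 6(Δ_3 - Δ_2) = -9
Clamped end conditions give two more equations: 2h_0·M_0 + h_0·M_1 = 6(Δ_0 - S'(0)) = -12 and h_3·M_3 + 2h_3·M_4 = 6(S'(8) - Δ_3) = -42.
Hence M_0 = 5/14, M_1 = -47/7, M_2 = 7, M_3 = -2/7, M_4 = -145/14.

-0.2857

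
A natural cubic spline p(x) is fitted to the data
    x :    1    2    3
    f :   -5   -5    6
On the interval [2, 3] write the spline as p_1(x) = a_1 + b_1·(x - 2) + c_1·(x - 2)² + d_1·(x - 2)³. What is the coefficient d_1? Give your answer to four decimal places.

-2.7500

Put M_i = p'' at the i-th knot. Here h = (1, 1) and Δ = (0, 11), so the interior equations h_(i-1)·M_(i-1) + 2(h_(i-1)+h_i)·M_i + h_i·M_(i+1) = 6(Δ_i − Δ_(i-1)) read
  1·M_0 + 4·M_1 + 1·M_2 = 6(Δ_1 - Δ_0) = 66
Natural end conditions: M_0 = M_2 = 0.
Solving the tridiagonal system: M_0 = 0, M_1 = 33/2, M_2 = 0.
On [2, 3], with p_1(x) = a_1 + b_1·(x - 2) + c_1·(x - 2)² + d_1·(x - 2)³: c_1 = M_1/2 = 33/4, d_1 = (M_2 - M_1)/(6h_1) = -11/4, b_1 = Δ_1 - h_1(2M_1 + M_2)/6 = 11/2.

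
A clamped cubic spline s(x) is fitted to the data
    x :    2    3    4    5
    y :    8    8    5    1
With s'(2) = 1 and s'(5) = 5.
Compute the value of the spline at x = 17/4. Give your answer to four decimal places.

3.2594

Write σ_i for s''(x_i). With h_i = 1, 1, 1 and divided differences Δ_i = 0, -3, -4, the continuity of s' gives the tridiagonal system
  1·σ_0 + 4·σ_1 + 1·σ_2 = 6(Δ_1 - Δ_0) = -18
  1·σ_1 + 4·σ_2 + 1·σ_3 = 6(Δ_2 - Δ_1) = -6
Clamped end conditions give two more equations: 2h_0·σ_0 + h_0·σ_1 = 6(Δ_0 - s'(2)) = -6 and h_2·σ_2 + 2h_2·σ_3 = 6(s'(5) - Δ_2) = 54.
Hence σ_0 = -32/15, σ_1 = -26/15, σ_2 = -134/15, σ_3 = 472/15.
On [4, 5], s(x) = 5 - 94/15·(x - 4) - 67/15·(x - 4)² + 101/15·(x - 4)³.
With (x - 4) = 1/4: s(17/4) = 1043/320.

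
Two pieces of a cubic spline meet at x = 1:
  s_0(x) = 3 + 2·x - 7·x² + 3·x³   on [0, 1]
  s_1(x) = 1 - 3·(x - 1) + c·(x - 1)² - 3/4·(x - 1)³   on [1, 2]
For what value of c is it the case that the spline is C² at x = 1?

s_0''(x) = -14 + 18·x, so s_0''(1) = 4. On the right, s_1''(1) = 2c, so c = 2.

2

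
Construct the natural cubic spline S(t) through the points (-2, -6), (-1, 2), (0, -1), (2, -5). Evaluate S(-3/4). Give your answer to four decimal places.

With σ_i denoting the second derivative at x_i, h_i = 1, 1, 2, and Δ_i = (y_(i+1) − y_i)/h_i = 8, -3, -2:
  1·σ_0 + 4·σ_1 + 1·σ_2 = 6(Δ_1 - Δ_0) = -66
  1·σ_1 + 6·σ_2 + 2·σ_3 = 6(Δ_2 - Δ_1) = 6
Natural end conditions: σ_0 = σ_3 = 0.
Hence σ_0 = 0, σ_1 = -402/23, σ_2 = 90/23, σ_3 = 0.
On [-1, 0], S(t) = 2 + 50/23·(t + 1) - 201/23·(t + 1)² + 82/23·(t + 1)³.
With (t + 1) = 1/4: S(-3/4) = 1511/736.

2.0530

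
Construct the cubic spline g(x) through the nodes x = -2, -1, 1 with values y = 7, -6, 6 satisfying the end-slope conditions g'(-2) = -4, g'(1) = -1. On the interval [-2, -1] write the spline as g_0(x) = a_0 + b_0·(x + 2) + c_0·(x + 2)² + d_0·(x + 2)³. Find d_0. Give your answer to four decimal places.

Write m_i for g''(x_i). With h_i = 1, 2 and divided differences Δ_i = -13, 6, the continuity of g' gives the tridiagonal system
  1·m_0 + 6·m_1 + 2·m_2 = 6(Δ_1 - Δ_0) = 114
Clamped end conditions give two more equations: 2h_0·m_0 + h_0·m_1 = 6(Δ_0 - g'(-2)) = -54 and h_1·m_1 + 2h_1·m_2 = 6(g'(1) - Δ_1) = -42.
Forward elimination and back-substitution give m_0 = -45, m_1 = 36, m_2 = -57/2.
On [-2, -1], with g_0(x) = a_0 + b_0·(x + 2) + c_0·(x + 2)² + d_0·(x + 2)³: c_0 = m_0/2 = -45/2, d_0 = (m_1 - m_0)/(6h_0) = 27/2, b_0 = Δ_0 - h_0(2m_0 + m_1)/6 = -4.

13.5000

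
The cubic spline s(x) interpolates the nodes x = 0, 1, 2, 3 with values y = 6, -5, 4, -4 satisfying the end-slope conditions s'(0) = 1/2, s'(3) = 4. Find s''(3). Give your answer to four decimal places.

64.3333

Let m_i = s''(x_i). Step sizes h_i = 1, 1, 1; slopes of the chords Δ_i = (y_(i+1) - y_i)/h_i = -11, 9, -8.
  1·m_0 + 4·m_1 + 1·m_2 = 6(Δ_1 - Δ_0) = 120
  1·m_1 + 4·m_2 + 1·m_3 = 6(Δ_2 - Δ_1) = -102
Clamped end conditions give two more equations: 2h_0·m_0 + h_0·m_1 = 6(Δ_0 - s'(0)) = -69 and h_2·m_2 + 2h_2·m_3 = 6(s'(3) - Δ_2) = 72.
Solving the tridiagonal system: m_0 = -194/3, m_1 = 181/3, m_2 = -170/3, m_3 = 193/3.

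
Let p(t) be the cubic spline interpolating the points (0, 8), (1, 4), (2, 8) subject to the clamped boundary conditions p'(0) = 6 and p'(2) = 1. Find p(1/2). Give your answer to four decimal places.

6.9688

With m_i denoting the second derivative at x_i, h_i = 1, 1, and Δ_i = (y_(i+1) − y_i)/h_i = -4, 4:
  1·m_0 + 4·m_1 + 1·m_2 = 6(Δ_1 - Δ_0) = 48
Clamped end conditions give two more equations: 2h_0·m_0 + h_0·m_1 = 6(Δ_0 - p'(0)) = -60 and h_1·m_1 + 2h_1·m_2 = 6(p'(2) - Δ_1) = -18.
Solving: m_0 = -89/2, m_1 = 29, m_2 = -47/2.
On [0, 1], p(t) = 8 + 6·t - 89/4·t² + 49/4·t³.
With t = 1/2: p(1/2) = 223/32.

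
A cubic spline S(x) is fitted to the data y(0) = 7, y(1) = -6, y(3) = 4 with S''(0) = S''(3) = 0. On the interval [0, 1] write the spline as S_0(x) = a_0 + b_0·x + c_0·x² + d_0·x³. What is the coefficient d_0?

3

With M_i denoting the second derivative at x_i, h_i = 1, 2, and Δ_i = (y_(i+1) − y_i)/h_i = -13, 5:
  1·M_0 + 6·M_1 + 2·M_2 = 6(Δ_1 - Δ_0) = 108
Natural end conditions: M_0 = M_2 = 0.
Forward elimination and back-substitution give M_0 = 0, M_1 = 18, M_2 = 0.
On [0, 1], with S_0(x) = a_0 + b_0·x + c_0·x² + d_0·x³: c_0 = M_0/2 = 0, d_0 = (M_1 - M_0)/(6h_0) = 3, b_0 = Δ_0 - h_0(2M_0 + M_1)/6 = -16.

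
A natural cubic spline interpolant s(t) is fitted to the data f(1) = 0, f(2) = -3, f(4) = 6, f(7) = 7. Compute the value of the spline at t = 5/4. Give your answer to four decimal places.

-1.0988

Let m_i = s''(x_i). Step sizes h_i = 1, 2, 3; slopes of the chords Δ_i = (y_(i+1) - y_i)/h_i = -3, 9/2, 1/3.
  1·m_0 + 6·m_1 + 2·m_2 = 6(Δ_1 - Δ_0) = 45
  2·m_1 + 10·m_2 + 3·m_3 = 6(Δ_2 - Δ_1) = -25
Natural end conditions: m_0 = m_3 = 0.
Solving: m_0 = 0, m_1 = 125/14, m_2 = -30/7, m_3 = 0.
On [1, 2], s(t) = 0 - 377/84·(t - 1) + 0·(t - 1)² + 125/84·(t - 1)³.
With (t - 1) = 1/4: s(5/4) = -1969/1792.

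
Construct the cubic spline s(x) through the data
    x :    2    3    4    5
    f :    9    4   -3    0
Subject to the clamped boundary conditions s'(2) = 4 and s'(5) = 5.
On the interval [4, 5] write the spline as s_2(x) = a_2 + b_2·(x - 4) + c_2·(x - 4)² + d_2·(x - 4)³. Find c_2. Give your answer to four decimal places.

Write m_i for s''(x_i). With h_i = 1, 1, 1 and divided differences Δ_i = -5, -7, 3, the continuity of s' gives the tridiagonal system
  1·m_0 + 4·m_1 + 1·m_2 = 6(Δ_1 - Δ_0) = -12
  1·m_1 + 4·m_2 + 1·m_3 = 6(Δ_2 - Δ_1) = 60
Clamped end conditions give two more equations: 2h_0·m_0 + h_0·m_1 = 6(Δ_0 - s'(2)) = -54 and h_2·m_2 + 2h_2·m_3 = 6(s'(5) - Δ_2) = 12.
Solving: m_0 = -404/15, m_1 = -2/15, m_2 = 232/15, m_3 = -26/15.
On [4, 5], with s_2(x) = a_2 + b_2·(x - 4) + c_2·(x - 4)² + d_2·(x - 4)³: c_2 = m_2/2 = 116/15, d_2 = (m_3 - m_2)/(6h_2) = -43/15, b_2 = Δ_2 - h_2(2m_2 + m_3)/6 = -28/15.

7.7333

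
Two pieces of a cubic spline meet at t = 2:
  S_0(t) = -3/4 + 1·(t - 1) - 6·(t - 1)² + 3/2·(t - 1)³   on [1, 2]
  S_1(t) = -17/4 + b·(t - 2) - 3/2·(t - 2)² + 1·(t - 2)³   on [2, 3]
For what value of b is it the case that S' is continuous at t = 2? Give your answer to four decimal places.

-6.5000

S_0'(t) = 1 - 12·(t - 1) + 9/2·(t - 1)², so S_0'(2) = -13/2. On the right, S_1'(2) = b, so b = -13/2.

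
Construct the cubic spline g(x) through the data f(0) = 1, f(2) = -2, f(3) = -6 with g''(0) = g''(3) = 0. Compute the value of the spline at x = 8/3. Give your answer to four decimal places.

-4.5432

Put m_i = g'' at the i-th knot. Here h = (2, 1) and Δ = (-3/2, -4), so the interior equations h_(i-1)·m_(i-1) + 2(h_(i-1)+h_i)·m_i + h_i·m_(i+1) = 6(Δ_i − Δ_(i-1)) read
  2·m_0 + 6·m_1 + 1·m_2 = 6(Δ_1 - Δ_0) = -15
Natural end conditions: m_0 = m_2 = 0.
Forward elimination and back-substitution give m_0 = 0, m_1 = -5/2, m_2 = 0.
On [2, 3], g(x) = -2 - 19/6·(x - 2) - 5/4·(x - 2)² + 5/12·(x - 2)³.
With (x - 2) = 2/3: g(8/3) = -368/81.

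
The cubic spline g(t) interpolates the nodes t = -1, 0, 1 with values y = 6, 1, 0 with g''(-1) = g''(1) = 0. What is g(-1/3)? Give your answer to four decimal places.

Put M_i = g'' at the i-th knot. Here h = (1, 1) and Δ = (-5, -1), so the interior equations h_(i-1)·M_(i-1) + 2(h_(i-1)+h_i)·M_i + h_i·M_(i+1) = 6(Δ_i − Δ_(i-1)) read
  1·M_0 + 4·M_1 + 1·M_2 = 6(Δ_1 - Δ_0) = 24
Natural end conditions: M_0 = M_2 = 0.
Forward elimination and back-substitution give M_0 = 0, M_1 = 6, M_2 = 0.
On [-1, 0], g(t) = 6 - 6·(t + 1) + 0·(t + 1)² + 1·(t + 1)³.
With (t + 1) = 2/3: g(-1/3) = 62/27.

2.2963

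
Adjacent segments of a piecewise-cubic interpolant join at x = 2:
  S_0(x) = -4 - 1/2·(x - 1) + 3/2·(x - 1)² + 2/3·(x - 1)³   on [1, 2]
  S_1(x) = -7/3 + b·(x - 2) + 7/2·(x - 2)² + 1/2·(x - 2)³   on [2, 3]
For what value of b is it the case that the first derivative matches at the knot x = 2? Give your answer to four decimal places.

4.5000

S_0'(x) = -1/2 + 3·(x - 1) + 2·(x - 1)², so S_0'(2) = 9/2. On the right, S_1'(2) = b, so b = 9/2.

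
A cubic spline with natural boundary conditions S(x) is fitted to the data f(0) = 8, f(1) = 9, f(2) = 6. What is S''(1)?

-6

With σ_i denoting the second derivative at x_i, h_i = 1, 1, and Δ_i = (y_(i+1) − y_i)/h_i = 1, -3:
  1·σ_0 + 4·σ_1 + 1·σ_2 = 6(Δ_1 - Δ_0) = -24
Natural end conditions: σ_0 = σ_2 = 0.
Hence σ_0 = 0, σ_1 = -6, σ_2 = 0.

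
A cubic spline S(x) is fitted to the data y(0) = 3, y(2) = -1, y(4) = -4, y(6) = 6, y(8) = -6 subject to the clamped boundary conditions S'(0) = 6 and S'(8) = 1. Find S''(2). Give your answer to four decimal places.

1.5179

Put M_i = S'' at the i-th knot. Here h = (2, 2, 2, 2) and Δ = (-2, -3/2, 5, -6), so the interior equations h_(i-1)·M_(i-1) + 2(h_(i-1)+h_i)·M_i + h_i·M_(i+1) = 6(Δ_i − Δ_(i-1)) read
  2·M_0 + 8·M_1 + 2·M_2 = 6(Δ_1 - Δ_0) = 3
  2·M_1 + 8·M_2 + 2·M_3 = 6(Δ_2 - Δ_1) = 39
  2·M_2 + 8·M_3 + 2·M_4 = 6(Δ_3 - Δ_2) = -66
Clamped end conditions give two more equations: 2h_0·M_0 + h_0·M_1 = 6(Δ_0 - S'(0)) = -48 and h_3·M_3 + 2h_3·M_4 = 6(S'(8) - Δ_3) = 42.
Hence M_0 = -1429/112, M_1 = 85/56, M_2 = 131/16, M_3 = -827/56, M_4 = 2003/112.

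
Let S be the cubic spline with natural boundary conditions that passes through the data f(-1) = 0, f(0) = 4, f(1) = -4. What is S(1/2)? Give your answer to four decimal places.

Write σ_i for S''(x_i). With h_i = 1, 1 and divided differences Δ_i = 4, -8, the continuity of S' gives the tridiagonal system
  1·σ_0 + 4·σ_1 + 1·σ_2 = 6(Δ_1 - Δ_0) = -72
Natural end conditions: σ_0 = σ_2 = 0.
Solving the tridiagonal system: σ_0 = 0, σ_1 = -18, σ_2 = 0.
On [0, 1], S(t) = 4 - 2·t - 9·t² + 3·t³.
With t = 1/2: S(1/2) = 9/8.

1.1250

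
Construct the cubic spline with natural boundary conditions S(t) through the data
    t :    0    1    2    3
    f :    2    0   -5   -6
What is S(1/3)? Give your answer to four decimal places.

1.6494

Let M_i = S''(x_i). Step sizes h_i = 1, 1, 1; slopes of the chords Δ_i = (y_(i+1) - y_i)/h_i = -2, -5, -1.
  1·M_0 + 4·M_1 + 1·M_2 = 6(Δ_1 - Δ_0) = -18
  1·M_1 + 4·M_2 + 1·M_3 = 6(Δ_2 - Δ_1) = 24
Natural end conditions: M_0 = M_3 = 0.
Hence M_0 = 0, M_1 = -32/5, M_2 = 38/5, M_3 = 0.
On [0, 1], S(t) = 2 - 14/15·t + 0·t² - 16/15·t³.
With t = 1/3: S(1/3) = 668/405.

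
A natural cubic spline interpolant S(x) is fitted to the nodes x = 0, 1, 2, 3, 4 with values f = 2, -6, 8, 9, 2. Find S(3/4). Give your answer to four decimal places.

-6.1914

Write m_i for S''(x_i). With h_i = 1, 1, 1, 1 and divided differences Δ_i = -8, 14, 1, -7, the continuity of S' gives the tridiagonal system
  1·m_0 + 4·m_1 + 1·m_2 = 6(Δ_1 - Δ_0) = 132
  1·m_1 + 4·m_2 + 1·m_3 = 6(Δ_2 - Δ_1) = -78
  1·m_2 + 4·m_3 + 1·m_4 = 6(Δ_3 - Δ_2) = -48
Natural end conditions: m_0 = m_4 = 0.
Forward elimination and back-substitution give m_0 = 0, m_1 = 561/14, m_2 = -198/7, m_3 = -69/14, m_4 = 0.
On [0, 1], S(x) = 2 - 411/28·x + 0·x² + 187/28·x³.
With x = 3/4: S(3/4) = -1585/256.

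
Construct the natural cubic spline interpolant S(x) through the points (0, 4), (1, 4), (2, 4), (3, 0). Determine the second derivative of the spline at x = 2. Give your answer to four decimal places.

Write m_i for S''(x_i). With h_i = 1, 1, 1 and divided differences Δ_i = 0, 0, -4, the continuity of S' gives the tridiagonal system
  1·m_0 + 4·m_1 + 1·m_2 = 6(Δ_1 - Δ_0) = 0
  1·m_1 + 4·m_2 + 1·m_3 = 6(Δ_2 - Δ_1) = -24
Natural end conditions: m_0 = m_3 = 0.
Solving the tridiagonal system: m_0 = 0, m_1 = 8/5, m_2 = -32/5, m_3 = 0.

-6.4000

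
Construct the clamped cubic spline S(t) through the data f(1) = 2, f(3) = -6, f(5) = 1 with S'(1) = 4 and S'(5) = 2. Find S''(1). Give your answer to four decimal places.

-18.1250

Let m_i = S''(x_i). Step sizes h_i = 2, 2; slopes of the chords Δ_i = (y_(i+1) - y_i)/h_i = -4, 7/2.
  2·m_0 + 8·m_1 + 2·m_2 = 6(Δ_1 - Δ_0) = 45
Clamped end conditions give two more equations: 2h_0·m_0 + h_0·m_1 = 6(Δ_0 - S'(1)) = -48 and h_1·m_1 + 2h_1·m_2 = 6(S'(5) - Δ_1) = -9.
Forward elimination and back-substitution give m_0 = -145/8, m_1 = 49/4, m_2 = -67/8.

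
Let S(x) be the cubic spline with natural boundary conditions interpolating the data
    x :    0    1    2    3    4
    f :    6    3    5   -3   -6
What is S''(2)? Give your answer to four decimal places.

With m_i denoting the second derivative at x_i, h_i = 1, 1, 1, 1, and Δ_i = (y_(i+1) − y_i)/h_i = -3, 2, -8, -3:
  1·m_0 + 4·m_1 + 1·m_2 = 6(Δ_1 - Δ_0) = 30
  1·m_1 + 4·m_2 + 1·m_3 = 6(Δ_2 - Δ_1) = -60
  1·m_2 + 4·m_3 + 1·m_4 = 6(Δ_3 - Δ_2) = 30
Natural end conditions: m_0 = m_4 = 0.
Solving the tridiagonal system: m_0 = 0, m_1 = 90/7, m_2 = -150/7, m_3 = 90/7, m_4 = 0.

-21.4286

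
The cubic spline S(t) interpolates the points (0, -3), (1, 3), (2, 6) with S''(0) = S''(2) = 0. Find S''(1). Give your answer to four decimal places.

-4.5000

Let M_i = S''(x_i). Step sizes h_i = 1, 1; slopes of the chords Δ_i = (y_(i+1) - y_i)/h_i = 6, 3.
  1·M_0 + 4·M_1 + 1·M_2 = 6(Δ_1 - Δ_0) = -18
Natural end conditions: M_0 = M_2 = 0.
Forward elimination and back-substitution give M_0 = 0, M_1 = -9/2, M_2 = 0.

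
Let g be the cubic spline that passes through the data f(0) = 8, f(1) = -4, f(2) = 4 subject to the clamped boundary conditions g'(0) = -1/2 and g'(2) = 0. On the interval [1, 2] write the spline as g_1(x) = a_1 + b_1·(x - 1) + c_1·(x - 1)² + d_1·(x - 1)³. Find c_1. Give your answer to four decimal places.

29.7500

Write M_i for g''(x_i). With h_i = 1, 1 and divided differences Δ_i = -12, 8, the continuity of g' gives the tridiagonal system
  1·M_0 + 4·M_1 + 1·M_2 = 6(Δ_1 - Δ_0) = 120
Clamped end conditions give two more equations: 2h_0·M_0 + h_0·M_1 = 6(Δ_0 - g'(0)) = -69 and h_1·M_1 + 2h_1·M_2 = 6(g'(2) - Δ_1) = -48.
Solving: M_0 = -257/4, M_1 = 119/2, M_2 = -215/4.
On [1, 2], with g_1(x) = a_1 + b_1·(x - 1) + c_1·(x - 1)² + d_1·(x - 1)³: c_1 = M_1/2 = 119/4, d_1 = (M_2 - M_1)/(6h_1) = -151/8, b_1 = Δ_1 - h_1(2M_1 + M_2)/6 = -23/8.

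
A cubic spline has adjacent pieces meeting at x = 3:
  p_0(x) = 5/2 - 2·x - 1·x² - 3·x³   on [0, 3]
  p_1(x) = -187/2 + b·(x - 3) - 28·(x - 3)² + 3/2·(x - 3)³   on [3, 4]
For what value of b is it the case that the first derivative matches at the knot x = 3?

p_0'(x) = -2 - 2·x - 9·x², so p_0'(3) = -89. On the right, p_1'(3) = b, so b = -89.

-89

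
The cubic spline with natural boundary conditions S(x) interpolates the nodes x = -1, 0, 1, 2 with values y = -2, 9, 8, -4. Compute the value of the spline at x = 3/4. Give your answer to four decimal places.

9.5281

Write σ_i for S''(x_i). With h_i = 1, 1, 1 and divided differences Δ_i = 11, -1, -12, the continuity of S' gives the tridiagonal system
  1·σ_0 + 4·σ_1 + 1·σ_2 = 6(Δ_1 - Δ_0) = -72
  1·σ_1 + 4·σ_2 + 1·σ_3 = 6(Δ_2 - Δ_1) = -66
Natural end conditions: σ_0 = σ_3 = 0.
Forward elimination and back-substitution give σ_0 = 0, σ_1 = -74/5, σ_2 = -64/5, σ_3 = 0.
On [0, 1], S(x) = 9 + 91/15·x - 37/5·x² + 1/3·x³.
With x = 3/4: S(3/4) = 3049/320.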